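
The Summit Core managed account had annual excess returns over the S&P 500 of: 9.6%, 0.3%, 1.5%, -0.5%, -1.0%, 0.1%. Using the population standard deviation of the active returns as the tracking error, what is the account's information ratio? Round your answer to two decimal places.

0.46

μ = (9.6 + 0.3 + 1.5 − 0.5 − 1 + 0.1) / 6 = 1.6667%
Σ(r − μ)² = 79.0933; population σ = √(79.0933/6) = 3.6307%
IR = μ / tracking error = 1.6667 / 3.6307 = 0.4591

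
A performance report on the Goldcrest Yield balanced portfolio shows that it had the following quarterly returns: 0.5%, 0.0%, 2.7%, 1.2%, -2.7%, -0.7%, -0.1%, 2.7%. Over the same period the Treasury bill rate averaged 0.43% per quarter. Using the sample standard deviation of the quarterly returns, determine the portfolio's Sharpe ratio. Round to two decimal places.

r̄ = (0.5 + 0 + 2.7 + 1.2 − 2.7 − 0.7 − 0.1 + 2.7) / 8 = 3.60 / 8 = 0.4500%
Sample σ = √[Σ(r − r̄)² / 7] = √[22.4400 / 7] = √3.2057 = 1.7904%
Sharpe = (r̄ − rf) / σ = (0.4500 − 0.43) / 1.7904 = 0.0200 / 1.7904 = 0.0112

0.01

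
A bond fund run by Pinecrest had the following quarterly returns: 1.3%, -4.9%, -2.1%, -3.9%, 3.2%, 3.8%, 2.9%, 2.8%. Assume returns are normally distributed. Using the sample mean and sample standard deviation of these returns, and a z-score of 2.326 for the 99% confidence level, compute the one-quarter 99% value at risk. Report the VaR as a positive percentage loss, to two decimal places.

μ = (1.3 − 4.9 − 2.1 − 3.9 + 3.2 + 3.8 + 2.9 + 2.8) / 8 = 3.10 / 8 = 0.3875%
Σ(r − μ)² = (1.3 − 0.3875)² + (-4.9 − 0.3875)² + … = 85.0488
sample σ = √(85.0488 / 7) = √12.1498 = 3.4857%
VaR = −(μ − z·σ) = −(0.3875 − 2.326 × 3.4857) = −(-7.7202) = 7.7202%

7.72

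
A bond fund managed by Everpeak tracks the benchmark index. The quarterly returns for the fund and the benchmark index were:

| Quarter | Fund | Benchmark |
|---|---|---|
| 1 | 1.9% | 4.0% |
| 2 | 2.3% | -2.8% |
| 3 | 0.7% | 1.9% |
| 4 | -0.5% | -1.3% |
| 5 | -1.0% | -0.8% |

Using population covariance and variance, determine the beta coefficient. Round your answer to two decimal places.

r̄p = 0.6800%,  r̄m = 0.2000%
Cov = Σ(rp − r̄p)(rm − r̄m) / 5 = 0.6520
Var(rm) = Σ(rm − r̄m)² / 5 = 5.9160
β = Cov / Var = 0.6520 / 5.9160 = 0.1102

0.11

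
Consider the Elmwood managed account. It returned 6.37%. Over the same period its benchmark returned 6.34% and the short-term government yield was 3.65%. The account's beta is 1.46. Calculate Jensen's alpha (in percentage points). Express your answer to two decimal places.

-1.21

CAPM expected return = Rf + β(Rm − Rf) = 3.65% + 1.46 × (6.34% − 3.65%) = 3.65 + 1.46 × 2.69 = 7.5774%
Jensen's α = Rp − E[R] = 6.37% − 7.5774% = -1.2074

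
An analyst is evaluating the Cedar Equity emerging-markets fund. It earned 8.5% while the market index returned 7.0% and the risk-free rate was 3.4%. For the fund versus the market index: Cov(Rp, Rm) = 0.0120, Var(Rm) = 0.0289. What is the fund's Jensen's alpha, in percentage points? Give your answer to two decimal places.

β = Cov / Var = 0.0120 / 0.0289 = 0.4152
E[R] = Rf + β(Rm − Rf) = 3.4% + 0.4152 × (7.0% − 3.4%) = 4.8947%
α = Rp − E[R] = 8.5% − 4.8947% = 3.6053

3.61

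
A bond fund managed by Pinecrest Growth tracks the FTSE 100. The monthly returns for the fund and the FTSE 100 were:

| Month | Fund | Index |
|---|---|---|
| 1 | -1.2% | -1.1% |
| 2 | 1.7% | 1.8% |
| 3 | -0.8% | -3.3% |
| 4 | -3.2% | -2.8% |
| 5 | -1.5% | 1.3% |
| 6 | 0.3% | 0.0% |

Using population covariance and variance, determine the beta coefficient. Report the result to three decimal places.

r̄p = -0.7833%,  r̄m = -0.6833%
Cov = Σ(rp − r̄p)(rm − r̄m) / 6 = 1.8031
Var(rm) = Σ(rm − r̄m)² / 6 = 3.6781
β = Cov / Var = 1.8031 / 3.6781 = 0.4902

0.490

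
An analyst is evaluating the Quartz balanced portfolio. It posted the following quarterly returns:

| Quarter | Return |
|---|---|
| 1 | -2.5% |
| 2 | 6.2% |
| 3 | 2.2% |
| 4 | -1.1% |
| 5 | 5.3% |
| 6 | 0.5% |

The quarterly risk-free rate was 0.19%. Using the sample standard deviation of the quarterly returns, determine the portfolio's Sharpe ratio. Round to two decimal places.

r̄ = (-2.5 + 6.2 + 2.2 − 1.1 + 5.3 + 0.5) / 6 = 10.60 / 6 = 1.7667%
Σ(r − r̄)² = 60.3533; sample σ = √(60.3533/5) = 3.4743%
Sharpe = (r̄ − rf) / σ = (1.7667 − 0.19) / 3.4743 = 1.5767 / 3.4743 = 0.4538

0.45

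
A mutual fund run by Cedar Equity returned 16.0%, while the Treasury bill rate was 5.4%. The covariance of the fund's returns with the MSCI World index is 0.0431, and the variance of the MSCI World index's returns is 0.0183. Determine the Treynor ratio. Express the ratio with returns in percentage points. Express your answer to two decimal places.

β = Cov / Var = 0.0431 / 0.0183 = 2.3552
Treynor = (Rp − Rf) / β = (16.0% − 5.4%) / 2.3552 = 10.60 / 2.3552 = 4.5007

4.50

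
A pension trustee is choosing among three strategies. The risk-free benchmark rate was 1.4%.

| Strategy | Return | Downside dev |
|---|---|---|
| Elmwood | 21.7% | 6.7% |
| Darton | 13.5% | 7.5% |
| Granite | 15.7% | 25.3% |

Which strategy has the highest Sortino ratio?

Elmwood

Elmwood: Sortino ratio = (21.7% − 1.4%) / 6.7% = 3.030
Darton: Sortino ratio = (13.5% − 1.4%) / 7.5% = 1.613
Granite: Sortino ratio = (15.7% − 1.4%) / 25.3% = 0.565
Highest: Elmwood (3.030).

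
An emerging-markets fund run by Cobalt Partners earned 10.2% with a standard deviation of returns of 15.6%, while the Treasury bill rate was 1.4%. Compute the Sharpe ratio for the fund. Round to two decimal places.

0.56

Sharpe = (Rp − Rf) / σp = (10.2% − 1.4%) / 15.6% = 8.80% / 15.6% = 0.5641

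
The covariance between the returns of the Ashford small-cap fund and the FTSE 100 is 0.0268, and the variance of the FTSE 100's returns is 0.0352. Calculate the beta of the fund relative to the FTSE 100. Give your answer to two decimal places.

β = Cov(Rp, Rm) / Var(Rm) = 0.0268 / 0.0352 = 0.7614

0.76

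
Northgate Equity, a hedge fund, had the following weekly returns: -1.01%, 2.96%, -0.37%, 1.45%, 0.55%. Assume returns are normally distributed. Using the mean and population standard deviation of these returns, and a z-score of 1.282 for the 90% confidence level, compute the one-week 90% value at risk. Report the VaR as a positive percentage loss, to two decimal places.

r̄ = (-1.01 + 2.96 − 0.37 + 1.45 + 0.55) / 5 = 3.580 / 5 = 0.7160%
Population std dev = √[9.7603 / 5] = 1.3972%
VaR = −(r̄ − z·σ) = −(0.7160 − 1.282 × 1.3972) = −(-1.0752) = 1.0752%

1.08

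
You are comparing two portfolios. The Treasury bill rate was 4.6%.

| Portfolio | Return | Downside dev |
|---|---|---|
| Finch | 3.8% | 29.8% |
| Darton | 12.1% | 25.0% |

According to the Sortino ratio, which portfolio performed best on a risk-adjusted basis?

Darton

Finch: Sortino ratio = (3.8% − 4.6%) / 29.8% = -0.027
Darton: Sortino ratio = (12.1% − 4.6%) / 25.0% = 0.300
Highest: Darton (0.300).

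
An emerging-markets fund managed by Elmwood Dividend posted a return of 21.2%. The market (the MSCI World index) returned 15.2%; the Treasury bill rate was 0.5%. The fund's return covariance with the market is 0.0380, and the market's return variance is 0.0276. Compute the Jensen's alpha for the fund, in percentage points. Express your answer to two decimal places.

0.46

β = Cov / Var = 0.0380 / 0.0276 = 1.3768
E[R] = Rf + β(Rm − Rf) = 0.5% + 1.3768 × (15.2% − 0.5%) = 20.7390%
α = Rp − E[R] = 21.2% − 20.7390% = 0.4610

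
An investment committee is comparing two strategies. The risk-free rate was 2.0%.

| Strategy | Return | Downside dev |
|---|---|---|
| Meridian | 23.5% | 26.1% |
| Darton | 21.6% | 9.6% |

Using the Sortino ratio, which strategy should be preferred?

Meridian: Sortino ratio = (23.5% − 2.0%) / 26.1% = 0.824
Darton: Sortino ratio = (21.6% − 2.0%) / 9.6% = 2.042
Highest: Darton (2.042).

Darton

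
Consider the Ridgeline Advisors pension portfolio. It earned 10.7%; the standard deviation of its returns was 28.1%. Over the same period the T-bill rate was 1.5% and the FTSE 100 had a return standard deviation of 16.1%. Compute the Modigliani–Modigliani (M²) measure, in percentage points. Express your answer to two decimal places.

Sharpe = (Rp − Rf) / σp = (10.7% − 1.5%) / 28.1% = 0.3274
M² = Rf + Sharpe × σm = 1.5% + 0.3274 × 16.1% = 6.7711%

6.77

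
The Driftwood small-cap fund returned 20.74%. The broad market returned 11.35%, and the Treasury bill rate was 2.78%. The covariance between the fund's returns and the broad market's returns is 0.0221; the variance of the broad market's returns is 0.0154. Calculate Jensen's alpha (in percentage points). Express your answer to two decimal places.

β = Cov / Var = 0.0221 / 0.0154 = 1.4351
E[R] = Rf + β(Rm − Rf) = 2.78% + 1.4351 × (11.35% − 2.78%) = 15.0788%
α = Rp − E[R] = 20.74% − 15.0788% = 5.6612

5.66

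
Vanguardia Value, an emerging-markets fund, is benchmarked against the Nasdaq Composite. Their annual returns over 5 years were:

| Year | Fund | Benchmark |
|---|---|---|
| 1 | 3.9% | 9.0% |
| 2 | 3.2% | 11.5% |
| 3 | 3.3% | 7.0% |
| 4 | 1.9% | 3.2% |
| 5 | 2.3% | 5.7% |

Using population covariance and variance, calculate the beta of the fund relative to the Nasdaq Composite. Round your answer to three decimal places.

0.198

r̄p = 2.9200%,  r̄m = 7.2800%
Cov = Σ(rp − r̄p)(rm − r̄m) / 5 = 1.5804
Var(rm) = Σ(rm − r̄m)² / 5 = 7.9976
β = Cov / Var = 1.5804 / 7.9976 = 0.1976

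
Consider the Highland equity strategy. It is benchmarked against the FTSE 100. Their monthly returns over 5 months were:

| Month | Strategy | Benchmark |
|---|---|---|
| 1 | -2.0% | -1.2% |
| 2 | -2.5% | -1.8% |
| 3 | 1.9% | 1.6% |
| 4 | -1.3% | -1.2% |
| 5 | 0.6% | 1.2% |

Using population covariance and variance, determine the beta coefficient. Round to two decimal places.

r̄p = -0.6600%,  r̄m = -0.2800%
Cov = Σ(rp − r̄p)(rm − r̄m) / 5 = 2.2592
Var(rm) = Σ(rm − r̄m)² / 5 = 1.9456
β = Cov / Var = 2.2592 / 1.9456 = 1.1612

1.16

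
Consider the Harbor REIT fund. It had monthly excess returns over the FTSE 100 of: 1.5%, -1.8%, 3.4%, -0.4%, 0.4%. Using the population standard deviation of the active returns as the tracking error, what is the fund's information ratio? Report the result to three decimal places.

0.353

μ = (1.5 − 1.8 + 3.4 − 0.4 + 0.4) / 5 = 3.10 / 5 = 0.6200%
Σ(r − μ)² = 15.4480; population σ = √(15.4480/5) = 1.7577%
IR = μ / tracking error = 0.6200 / 1.7577 = 0.3527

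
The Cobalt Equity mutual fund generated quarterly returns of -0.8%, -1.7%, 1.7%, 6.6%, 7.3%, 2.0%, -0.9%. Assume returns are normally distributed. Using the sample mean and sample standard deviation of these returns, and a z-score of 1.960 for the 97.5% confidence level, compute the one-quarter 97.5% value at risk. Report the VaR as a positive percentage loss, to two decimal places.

5.10

Mean return r̄ = 14.20 / 7 = 2.0286%
Sample σ = √[Σ(r − r̄)² / 6] = √[79.2743 / 6] = √13.2124 = 3.6349%
VaR = −(r̄ − z·σ) = −(2.0286 − 1.960 × 3.6349) = −(-5.0958) = 5.0958%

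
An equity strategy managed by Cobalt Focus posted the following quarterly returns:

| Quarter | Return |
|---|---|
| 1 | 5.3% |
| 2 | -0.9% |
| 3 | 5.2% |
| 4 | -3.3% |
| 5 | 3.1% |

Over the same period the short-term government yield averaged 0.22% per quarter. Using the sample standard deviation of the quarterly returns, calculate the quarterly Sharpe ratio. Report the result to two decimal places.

Mean return r̄ = 9.40 / 5 = 1.8800%
Sample std dev = √[58.7680 / 4] = 3.8330%
Sharpe = (r̄ − rf) / σ = (1.8800 − 0.22) / 3.8330 = 1.6600 / 3.8330 = 0.4331

0.43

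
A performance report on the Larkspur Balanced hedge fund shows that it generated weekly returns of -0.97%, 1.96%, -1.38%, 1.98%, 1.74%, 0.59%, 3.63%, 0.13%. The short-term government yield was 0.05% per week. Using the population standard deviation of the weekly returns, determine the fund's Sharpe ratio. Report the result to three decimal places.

0.578

r̄ = (-0.97 + 1.96 − 1.38 + 1.98 + 1.74 + 0.59 + 3.63 + 0.13) / 8 = 7.680 / 8 = 0.9600%
Σ(r − r̄)² = (-0.97 − 0.9600)² + (1.96 − 0.9600)² + … = 19.8040
population σ = √(19.8040 / 8) = √2.4755 = 1.5734%
Sharpe = (r̄ − rf) / σ = (0.9600 − 0.05) / 1.5734 = 0.9100 / 1.5734 = 0.5784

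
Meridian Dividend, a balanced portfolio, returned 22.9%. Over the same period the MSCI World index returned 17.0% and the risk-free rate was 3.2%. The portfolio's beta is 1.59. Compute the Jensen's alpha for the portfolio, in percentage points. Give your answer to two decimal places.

CAPM expected return = Rf + β(Rm − Rf) = 3.2% + 1.59 × (17.0% − 3.2%) = 3.2 + 1.59 × 13.80 = 25.1420%
Jensen's α = Rp − E[R] = 22.9% − 25.1420% = -2.2420

-2.24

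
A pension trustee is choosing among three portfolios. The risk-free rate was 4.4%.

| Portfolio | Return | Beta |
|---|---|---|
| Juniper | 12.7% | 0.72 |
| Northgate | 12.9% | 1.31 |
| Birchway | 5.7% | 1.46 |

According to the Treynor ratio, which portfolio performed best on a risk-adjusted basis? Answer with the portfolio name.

Juniper: Treynor = (12.7% − 4.4%) / 0.72 = 11.528
Northgate: Treynor = (12.9% − 4.4%) / 1.31 = 6.489
Birchway: Treynor = (5.7% − 4.4%) / 1.46 = 0.890
Highest: Juniper (11.528).

Juniper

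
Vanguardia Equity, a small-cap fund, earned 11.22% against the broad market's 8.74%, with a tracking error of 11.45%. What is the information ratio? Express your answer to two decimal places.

0.22

IR = (Rp − Rb) / TE = (11.22% − 8.74%) / 11.45% = 2.48% / 11.45% = 0.2166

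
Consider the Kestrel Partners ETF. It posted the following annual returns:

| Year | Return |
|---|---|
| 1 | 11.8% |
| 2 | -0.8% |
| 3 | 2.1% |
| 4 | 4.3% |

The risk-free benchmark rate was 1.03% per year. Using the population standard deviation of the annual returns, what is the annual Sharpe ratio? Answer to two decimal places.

Mean return r̄ = 17.40 / 4 = 4.3500%
Population std dev = √[87.0900 / 4] = 4.6661%
Sharpe = (r̄ − rf) / σ = (4.3500 − 1.03) / 4.6661 = 3.3200 / 4.6661 = 0.7115

0.71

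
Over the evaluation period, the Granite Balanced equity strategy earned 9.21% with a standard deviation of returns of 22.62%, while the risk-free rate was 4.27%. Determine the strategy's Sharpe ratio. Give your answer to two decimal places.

0.22

Sharpe = (Rp − Rf) / σp = (9.21% − 4.27%) / 22.62% = 4.94% / 22.62% = 0.2184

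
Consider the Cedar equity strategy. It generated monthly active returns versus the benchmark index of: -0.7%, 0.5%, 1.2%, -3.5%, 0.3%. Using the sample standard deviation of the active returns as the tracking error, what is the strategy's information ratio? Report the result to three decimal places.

Mean return μ = -2.20 / 5 = -0.4400%
Sample σ = √[Σ(r − μ)² / 4] = √[13.5520 / 4] = √3.3880 = 1.8407%
IR = μ / tracking error = -0.4400 / 1.8407 = -0.2390

-0.239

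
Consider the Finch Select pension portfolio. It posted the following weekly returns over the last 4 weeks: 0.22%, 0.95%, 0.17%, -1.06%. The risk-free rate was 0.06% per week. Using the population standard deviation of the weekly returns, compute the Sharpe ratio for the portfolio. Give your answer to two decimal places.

Mean return μ = 0.280 / 4 = 0.0700%
Σ(r − μ)² = (0.22 − 0.0700)² + (0.95 − 0.0700)² + (0.17 − 0.0700)² + … = 2.0838
σ = √[2.0838 / 4] = 0.7218%
Sharpe = (μ − rf) / σ = (0.0700 − 0.06) / 0.7218 = 0.0100 / 0.7218 = 0.0139

0.01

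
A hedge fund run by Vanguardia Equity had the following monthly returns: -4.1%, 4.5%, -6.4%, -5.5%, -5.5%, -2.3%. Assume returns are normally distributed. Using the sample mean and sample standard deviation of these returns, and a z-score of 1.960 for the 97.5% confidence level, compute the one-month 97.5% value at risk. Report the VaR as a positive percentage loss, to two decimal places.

r̄ = (-4.1 + 4.5 − 6.4 − 5.5 − 5.5 − 2.3) / 6 = -3.2167%
Σ(r − r̄)² = (-4.1 − (-3.2167))² + (4.5 − (-3.2167))² + (-6.4 − (-3.2167))² + … = 81.7283
σ = √[81.7283 / 5] = 4.0430%
VaR = −(r̄ − z·σ) = −(-3.2167 − 1.960 × 4.0430) = −(-11.1410) = 11.1410%

11.14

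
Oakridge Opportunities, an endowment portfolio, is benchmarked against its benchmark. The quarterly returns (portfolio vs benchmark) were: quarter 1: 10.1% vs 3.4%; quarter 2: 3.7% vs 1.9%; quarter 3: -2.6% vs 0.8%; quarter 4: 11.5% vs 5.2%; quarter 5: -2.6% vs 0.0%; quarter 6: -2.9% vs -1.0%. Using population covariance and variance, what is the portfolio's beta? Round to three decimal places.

r̄p = 2.8667%,  r̄m = 1.7167%
Cov = Σ(rp − r̄p)(rm − r̄m) / 6 = 12.0772
Var(rm) = Σ(rm − r̄m)² / 6 = 4.3614
β = Cov / Var = 12.0772 / 4.3614 = 2.7691

2.769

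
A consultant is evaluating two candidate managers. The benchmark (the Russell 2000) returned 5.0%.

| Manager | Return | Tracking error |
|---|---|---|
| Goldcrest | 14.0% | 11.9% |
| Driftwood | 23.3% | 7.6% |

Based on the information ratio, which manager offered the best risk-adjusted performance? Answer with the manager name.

Driftwood

Goldcrest: IR = (14.0% − 5.0%) / 11.9% = 0.756
Driftwood: IR = (23.3% − 5.0%) / 7.6% = 2.408
Highest: Driftwood (2.408).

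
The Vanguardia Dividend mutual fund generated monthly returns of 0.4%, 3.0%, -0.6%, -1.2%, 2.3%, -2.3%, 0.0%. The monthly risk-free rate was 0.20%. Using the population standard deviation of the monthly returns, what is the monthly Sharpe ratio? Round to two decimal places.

r̄ = (0.4 + 3 − 0.6 − 1.2 + 2.3 − 2.3 + 0) / 7 = 1.60 / 7 = 0.2286%
Σ(r − r̄)² = 21.1743; population σ = √(21.1743/7) = 1.7392%
Sharpe = (r̄ − rf) / σ = (0.2286 − 0.2) / 1.7392 = 0.0286 / 1.7392 = 0.0164

0.02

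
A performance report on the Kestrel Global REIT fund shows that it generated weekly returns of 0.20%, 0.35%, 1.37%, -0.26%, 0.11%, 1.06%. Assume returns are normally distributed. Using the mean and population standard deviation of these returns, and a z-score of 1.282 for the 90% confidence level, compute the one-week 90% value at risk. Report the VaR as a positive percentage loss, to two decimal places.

r̄ = (0.2 + 0.35 + 1.37 − 0.26 + 0.11 + 1.06) / 6 = 0.4717%
Σ(r − r̄)² = (0.2 − 0.4717)² + (0.35 − 0.4717)² + … = 1.9079
population σ = √(1.9079 / 6) = √0.3180 = 0.5639%
VaR = −(r̄ − z·σ) = −(0.4717 − 1.282 × 0.5639) = −(-0.2512) = 0.2512%

0.25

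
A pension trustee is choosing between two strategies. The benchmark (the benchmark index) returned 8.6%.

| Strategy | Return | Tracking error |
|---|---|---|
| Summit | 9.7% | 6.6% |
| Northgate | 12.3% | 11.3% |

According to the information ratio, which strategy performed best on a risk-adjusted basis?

Northgate

Summit: IR = (9.7% − 8.6%) / 6.6% = 0.167
Northgate: IR = (12.3% − 8.6%) / 11.3% = 0.327
Highest: Northgate (0.327).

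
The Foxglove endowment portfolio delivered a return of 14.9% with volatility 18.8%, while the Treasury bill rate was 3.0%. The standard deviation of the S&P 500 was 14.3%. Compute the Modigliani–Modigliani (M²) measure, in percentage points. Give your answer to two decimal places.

Sharpe = (Rp − Rf) / σp = (14.9% − 3.0%) / 18.8% = 0.6330
M² = Rf + Sharpe × σm = 3.0% + 0.6330 × 14.3% = 12.0519%

12.05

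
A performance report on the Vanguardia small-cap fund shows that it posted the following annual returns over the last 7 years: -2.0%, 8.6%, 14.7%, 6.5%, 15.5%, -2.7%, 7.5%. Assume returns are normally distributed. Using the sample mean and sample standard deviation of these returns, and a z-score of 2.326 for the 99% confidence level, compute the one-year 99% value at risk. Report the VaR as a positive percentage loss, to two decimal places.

r̄ = (-2 + 8.6 + 14.7 + 6.5 + 15.5 − 2.7 + 7.5) / 7 = 6.8714%
Σ(r − r̄)² = 309.5743; sample σ = √(309.5743/6) = 7.1830%
VaR = −(r̄ − z·σ) = −(6.8714 − 2.326 × 7.1830) = −(-9.8363) = 9.8363%

9.84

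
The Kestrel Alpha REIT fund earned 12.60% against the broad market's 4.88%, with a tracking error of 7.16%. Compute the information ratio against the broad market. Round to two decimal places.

IR = (Rp − Rb) / TE = (12.60% − 4.88%) / 7.16% = 7.72% / 7.16% = 1.0782

1.08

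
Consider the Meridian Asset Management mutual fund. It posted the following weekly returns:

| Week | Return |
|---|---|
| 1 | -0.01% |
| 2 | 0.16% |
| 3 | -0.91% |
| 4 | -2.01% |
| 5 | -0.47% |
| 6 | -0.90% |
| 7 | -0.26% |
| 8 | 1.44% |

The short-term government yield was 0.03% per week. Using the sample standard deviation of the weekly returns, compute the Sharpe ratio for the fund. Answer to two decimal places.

Mean return r̄ = -2.960 / 8 = -0.3700%
Σ(r − r̄)² = 6.9708; sample σ = √(6.9708/7) = 0.9979%
Sharpe = (r̄ − rf) / σ = (-0.3700 − 0.03) / 0.9979 = -0.4000 / 0.9979 = -0.4008

-0.40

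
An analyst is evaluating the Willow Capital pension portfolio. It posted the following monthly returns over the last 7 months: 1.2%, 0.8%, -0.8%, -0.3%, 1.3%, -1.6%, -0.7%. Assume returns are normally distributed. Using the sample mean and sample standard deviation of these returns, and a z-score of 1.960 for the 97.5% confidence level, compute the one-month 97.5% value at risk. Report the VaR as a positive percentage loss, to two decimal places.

2.21

Mean return μ = -0.10 / 7 = -0.0143%
Σ(r − μ)² = 7.5486; sample σ = √(7.5486/6) = 1.1217%
VaR = −(μ − z·σ) = −(-0.0143 − 1.960 × 1.1217) = −(-2.2128) = 2.2128%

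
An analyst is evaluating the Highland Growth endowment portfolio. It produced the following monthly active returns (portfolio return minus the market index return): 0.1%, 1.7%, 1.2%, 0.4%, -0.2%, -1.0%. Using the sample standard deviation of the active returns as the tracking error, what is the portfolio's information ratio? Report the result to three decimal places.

0.377

r̄ = (0.1 + 1.7 + 1.2 + 0.4 − 0.2 − 1) / 6 = 0.3667%
Σ(r − r̄)² = 4.7333; sample σ = √(4.7333/5) = 0.9730%
IR = r̄ / tracking error = 0.3667 / 0.9730 = 0.3769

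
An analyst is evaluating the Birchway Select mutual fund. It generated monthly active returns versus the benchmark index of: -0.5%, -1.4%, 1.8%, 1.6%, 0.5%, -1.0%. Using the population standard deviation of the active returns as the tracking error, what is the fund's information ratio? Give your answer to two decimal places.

r̄ = (-0.5 − 1.4 + 1.8 + 1.6 + 0.5 − 1) / 6 = 0.1667%
Population std dev = √[9.0933 / 6] = 1.2311%
IR = r̄ / tracking error = 0.1667 / 1.2311 = 0.1354

0.14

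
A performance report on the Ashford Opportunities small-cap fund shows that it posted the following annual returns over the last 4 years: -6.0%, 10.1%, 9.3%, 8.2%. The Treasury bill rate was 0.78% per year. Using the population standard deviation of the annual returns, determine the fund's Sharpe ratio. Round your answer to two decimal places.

0.70

r̄ = (-6 + 10.1 + 9.3 + 8.2) / 4 = 5.4000%
Σ(r − r̄)² = 175.1000; population σ = √(175.1000/4) = 6.6163%
Sharpe = (r̄ − rf) / σ = (5.4000 − 0.78) / 6.6163 = 4.6200 / 6.6163 = 0.6983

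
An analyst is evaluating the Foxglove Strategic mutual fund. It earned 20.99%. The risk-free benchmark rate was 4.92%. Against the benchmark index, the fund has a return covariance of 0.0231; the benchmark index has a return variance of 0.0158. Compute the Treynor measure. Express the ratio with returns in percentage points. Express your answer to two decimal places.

β = Cov / Var = 0.0231 / 0.0158 = 1.4620
Treynor = (Rp − Rf) / β = (20.99% − 4.92%) / 1.4620 = 16.07 / 1.4620 = 10.9918

10.99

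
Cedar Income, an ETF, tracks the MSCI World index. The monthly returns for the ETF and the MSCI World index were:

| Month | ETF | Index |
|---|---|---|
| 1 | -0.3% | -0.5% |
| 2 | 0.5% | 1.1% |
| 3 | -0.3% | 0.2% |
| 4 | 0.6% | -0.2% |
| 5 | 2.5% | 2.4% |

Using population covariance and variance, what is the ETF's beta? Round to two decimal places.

r̄p = 0.6000%,  r̄m = 0.6000%
Cov = Σ(rp − r̄p)(rm − r̄m) / 5 = 0.9440
Var(rm) = Σ(rm − r̄m)² / 5 = 1.1000
β = Cov / Var = 0.9440 / 1.1000 = 0.8582

0.86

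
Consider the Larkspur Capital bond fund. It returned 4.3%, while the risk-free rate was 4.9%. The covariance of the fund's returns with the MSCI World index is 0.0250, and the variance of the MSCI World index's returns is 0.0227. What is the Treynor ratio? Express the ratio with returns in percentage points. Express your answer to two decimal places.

β = Cov / Var = 0.0250 / 0.0227 = 1.1013
Treynor = (Rp − Rf) / β = (4.3% − 4.9%) / 1.1013 = -0.60 / 1.1013 = -0.5448

-0.54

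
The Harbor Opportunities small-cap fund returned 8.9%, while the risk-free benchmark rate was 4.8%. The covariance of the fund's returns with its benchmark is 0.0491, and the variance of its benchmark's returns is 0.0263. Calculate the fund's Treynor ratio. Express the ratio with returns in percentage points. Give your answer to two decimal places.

β = Cov / Var = 0.0491 / 0.0263 = 1.8669
Treynor = (Rp − Rf) / β = (8.9% − 4.8%) / 1.8669 = 4.10 / 1.8669 = 2.1962

2.20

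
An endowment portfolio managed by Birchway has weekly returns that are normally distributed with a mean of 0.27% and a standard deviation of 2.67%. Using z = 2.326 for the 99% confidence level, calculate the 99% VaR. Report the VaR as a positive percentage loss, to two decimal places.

VaR (as % loss) = −(μ − z·σ) = −(0.27% − 2.326 × 2.67%) = −(-5.94042%) = 5.94042%

5.94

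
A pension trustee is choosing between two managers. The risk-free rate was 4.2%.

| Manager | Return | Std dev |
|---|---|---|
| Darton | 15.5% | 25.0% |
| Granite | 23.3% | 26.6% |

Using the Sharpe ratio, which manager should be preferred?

Granite

Darton: Sharpe ratio = (15.5% − 4.2%) / 25.0% = 0.452
Granite: Sharpe ratio = (23.3% − 4.2%) / 26.6% = 0.718
Highest: Granite (0.718).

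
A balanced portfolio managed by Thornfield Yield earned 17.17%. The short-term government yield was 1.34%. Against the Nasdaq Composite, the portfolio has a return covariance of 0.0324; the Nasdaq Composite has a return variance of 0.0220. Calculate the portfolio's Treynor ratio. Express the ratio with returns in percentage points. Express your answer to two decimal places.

β = Cov / Var = 0.0324 / 0.0220 = 1.4727
Treynor = (Rp − Rf) / β = (17.17% − 1.34%) / 1.4727 = 15.83 / 1.4727 = 10.7490

10.75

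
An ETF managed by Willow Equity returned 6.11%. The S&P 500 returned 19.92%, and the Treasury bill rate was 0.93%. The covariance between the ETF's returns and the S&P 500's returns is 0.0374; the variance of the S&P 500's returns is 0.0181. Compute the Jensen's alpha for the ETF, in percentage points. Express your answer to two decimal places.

-34.06

β = Cov / Var = 0.0374 / 0.0181 = 2.0663
E[R] = Rf + β(Rm − Rf) = 0.93% + 2.0663 × (19.92% − 0.93%) = 40.1690%
α = Rp − E[R] = 6.11% − 40.1690% = -34.0590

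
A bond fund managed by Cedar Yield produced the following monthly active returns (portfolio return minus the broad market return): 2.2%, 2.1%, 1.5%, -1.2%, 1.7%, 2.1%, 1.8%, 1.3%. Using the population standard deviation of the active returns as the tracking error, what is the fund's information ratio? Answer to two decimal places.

r̄ = (2.2 + 2.1 + 1.5 − 1.2 + 1.7 + 2.1 + 1.8 + 1.3) / 8 = 1.4375%
Population σ = √[Σ(r − r̄)² / 8] = √[8.6388 / 8] = √1.0799 = 1.0392%
IR = r̄ / tracking error = 1.4375 / 1.0392 = 1.3833

1.38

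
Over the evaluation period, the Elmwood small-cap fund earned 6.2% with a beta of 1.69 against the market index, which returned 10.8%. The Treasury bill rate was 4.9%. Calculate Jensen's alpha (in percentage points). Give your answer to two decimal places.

-8.67

CAPM expected return = Rf + β(Rm − Rf) = 4.9% + 1.69 × (10.8% − 4.9%) = 4.9 + 1.69 × 5.90 = 14.8710%
Jensen's α = Rp − E[R] = 6.2% − 14.8710% = -8.6710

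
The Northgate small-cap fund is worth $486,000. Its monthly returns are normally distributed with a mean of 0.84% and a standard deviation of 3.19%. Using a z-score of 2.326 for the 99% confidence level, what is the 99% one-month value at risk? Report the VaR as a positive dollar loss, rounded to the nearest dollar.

$31,979

Return at the 99% tail: μ − z·σ = 0.84% − 2.326 × 3.19% = 0.84 − 7.41994 = -6.57994%
VaR = −(-6.57994%) × $486,000 = 6.57994% × $486,000 = $31,979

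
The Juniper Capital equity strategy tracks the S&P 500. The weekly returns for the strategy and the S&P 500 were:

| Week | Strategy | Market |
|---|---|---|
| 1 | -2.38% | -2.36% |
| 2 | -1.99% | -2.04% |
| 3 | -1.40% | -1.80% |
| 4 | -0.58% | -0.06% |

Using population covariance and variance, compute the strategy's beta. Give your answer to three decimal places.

0.722

r̄p = -1.5875%,  r̄m = -1.5650%
Cov = Σ(rp − r̄p)(rm − r̄m) / 4 = 0.5734
Var(rm) = Σ(rm − r̄m)² / 4 = 0.7945
β = Cov / Var = 0.5734 / 0.7945 = 0.7217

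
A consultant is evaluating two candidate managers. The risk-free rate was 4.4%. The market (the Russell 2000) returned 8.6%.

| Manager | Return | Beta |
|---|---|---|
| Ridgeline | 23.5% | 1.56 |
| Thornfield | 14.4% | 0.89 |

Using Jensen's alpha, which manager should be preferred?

Ridgeline

Ridgeline: α = 23.5% − [4.4% + 1.56 × (8.6% − 4.4%)] = 12.548
Thornfield: α = 14.4% − [4.4% + 0.89 × (8.6% − 4.4%)] = 6.262
Highest: Ridgeline (12.548).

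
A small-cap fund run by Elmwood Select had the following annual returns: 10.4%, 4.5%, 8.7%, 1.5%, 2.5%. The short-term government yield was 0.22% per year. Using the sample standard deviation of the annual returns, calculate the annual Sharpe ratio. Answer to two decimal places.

r̄ = (10.4 + 4.5 + 8.7 + 1.5 + 2.5) / 5 = 5.5200%
Sample std dev = √[60.2480 / 4] = 3.8810%
Sharpe = (r̄ − rf) / σ = (5.5200 − 0.22) / 3.8810 = 5.3000 / 3.8810 = 1.3656

1.37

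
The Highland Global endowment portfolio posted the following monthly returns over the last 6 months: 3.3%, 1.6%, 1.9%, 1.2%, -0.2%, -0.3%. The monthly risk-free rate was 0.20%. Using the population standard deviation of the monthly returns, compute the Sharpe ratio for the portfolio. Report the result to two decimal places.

r̄ = (3.3 + 1.6 + 1.9 + 1.2 − 0.2 − 0.3) / 6 = 7.50 / 6 = 1.2500%
Σ(r − r̄)² = (3.3 − 1.2500)² + (1.6 − 1.2500)² + … = 9.2550
σ = √[9.2550 / 6] = 1.2420%
Sharpe = (r̄ − rf) / σ = (1.2500 − 0.2) / 1.2420 = 1.0500 / 1.2420 = 0.8454

0.85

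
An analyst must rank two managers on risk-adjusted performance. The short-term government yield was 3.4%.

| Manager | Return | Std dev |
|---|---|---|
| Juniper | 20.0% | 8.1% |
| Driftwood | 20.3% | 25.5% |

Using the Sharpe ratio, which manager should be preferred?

Juniper: Sharpe ratio = (20.0% − 3.4%) / 8.1% = 2.049
Driftwood: Sharpe ratio = (20.3% − 3.4%) / 25.5% = 0.663
Highest: Juniper (2.049).

Juniper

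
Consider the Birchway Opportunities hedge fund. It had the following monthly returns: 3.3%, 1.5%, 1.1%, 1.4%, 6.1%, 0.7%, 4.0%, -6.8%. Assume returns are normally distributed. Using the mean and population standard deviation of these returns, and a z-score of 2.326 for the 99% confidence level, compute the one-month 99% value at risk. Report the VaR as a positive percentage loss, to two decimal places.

6.82

Mean return r̄ = 11.30 / 8 = 1.4125%
Σ(r − r̄)² = (3.3 − 1.4125)² + (1.5 − 1.4125)² + … = 100.2888
σ = √[100.2888 / 8] = 3.5406%
VaR = −(r̄ − z·σ) = −(1.4125 − 2.326 × 3.5406) = −(-6.8229) = 6.8229%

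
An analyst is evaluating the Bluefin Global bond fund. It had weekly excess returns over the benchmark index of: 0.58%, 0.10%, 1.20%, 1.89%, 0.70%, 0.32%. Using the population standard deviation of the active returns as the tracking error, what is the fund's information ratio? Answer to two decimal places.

1.34

r̄ = (0.58 + 0.1 + 1.2 + 1.89 + 0.7 + 0.32) / 6 = 0.7983%
Σ(r − r̄)² = 2.1269; population σ = √(2.1269/6) = 0.5954%
IR = r̄ / tracking error = 0.7983 / 0.5954 = 1.3408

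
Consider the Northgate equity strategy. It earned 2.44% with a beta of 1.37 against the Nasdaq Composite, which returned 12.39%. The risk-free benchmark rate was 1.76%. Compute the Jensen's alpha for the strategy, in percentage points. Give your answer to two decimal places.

-13.88

CAPM expected return = Rf + β(Rm − Rf) = 1.76% + 1.37 × (12.39% − 1.76%) = 1.76 + 1.37 × 10.63 = 16.3231%
Jensen's α = Rp − E[R] = 2.44% − 16.3231% = -13.8831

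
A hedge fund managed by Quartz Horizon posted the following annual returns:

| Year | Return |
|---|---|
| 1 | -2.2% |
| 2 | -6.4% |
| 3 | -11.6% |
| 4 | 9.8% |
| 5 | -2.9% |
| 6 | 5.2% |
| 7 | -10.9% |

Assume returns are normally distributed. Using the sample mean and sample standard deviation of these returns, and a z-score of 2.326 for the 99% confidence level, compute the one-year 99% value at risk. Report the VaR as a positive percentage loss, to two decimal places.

21.20

r̄ = (-2.2 − 6.4 − 11.6 + 9.8 − 2.9 + 5.2 − 10.9) / 7 = -2.7143%
Sample std dev = √[379.0886 / 6] = 7.9487%
VaR = −(r̄ − z·σ) = −(-2.7143 − 2.326 × 7.9487) = −(-21.2030) = 21.2030%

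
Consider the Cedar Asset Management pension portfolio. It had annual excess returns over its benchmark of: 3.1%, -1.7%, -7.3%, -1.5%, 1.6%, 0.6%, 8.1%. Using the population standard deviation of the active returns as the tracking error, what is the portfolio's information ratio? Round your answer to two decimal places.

r̄ = (3.1 − 1.7 − 7.3 − 1.5 + 1.6 + 0.6 + 8.1) / 7 = 2.90 / 7 = 0.4143%
Population std dev = √[135.3686 / 7] = 4.3975%
IR = r̄ / tracking error = 0.4143 / 4.3975 = 0.0942

0.09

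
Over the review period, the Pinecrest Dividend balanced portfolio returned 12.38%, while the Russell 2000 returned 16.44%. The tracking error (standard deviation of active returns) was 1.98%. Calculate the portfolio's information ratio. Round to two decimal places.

IR = (Rp − Rb) / TE = (12.38% − 16.44%) / 1.98% = -4.06% / 1.98% = -2.0505

-2.05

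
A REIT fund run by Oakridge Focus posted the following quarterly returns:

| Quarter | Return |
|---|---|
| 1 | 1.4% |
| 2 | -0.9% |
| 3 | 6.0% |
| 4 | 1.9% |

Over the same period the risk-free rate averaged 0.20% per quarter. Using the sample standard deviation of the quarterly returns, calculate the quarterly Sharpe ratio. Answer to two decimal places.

r̄ = (1.4 − 0.9 + 6 + 1.9) / 4 = 8.40 / 4 = 2.1000%
Σ(r − r̄)² = 24.7400; sample σ = √(24.7400/3) = 2.8717%
Sharpe = (r̄ − rf) / σ = (2.1000 − 0.2) / 2.8717 = 1.9000 / 2.8717 = 0.6616

0.66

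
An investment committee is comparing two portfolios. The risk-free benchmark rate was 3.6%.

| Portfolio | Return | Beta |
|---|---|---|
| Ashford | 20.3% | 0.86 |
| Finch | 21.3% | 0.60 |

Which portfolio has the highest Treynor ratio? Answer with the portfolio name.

Ashford: Treynor = (20.3% − 3.6%) / 0.86 = 19.419
Finch: Treynor = (21.3% − 3.6%) / 0.60 = 29.500
Highest: Finch (29.500).

Finch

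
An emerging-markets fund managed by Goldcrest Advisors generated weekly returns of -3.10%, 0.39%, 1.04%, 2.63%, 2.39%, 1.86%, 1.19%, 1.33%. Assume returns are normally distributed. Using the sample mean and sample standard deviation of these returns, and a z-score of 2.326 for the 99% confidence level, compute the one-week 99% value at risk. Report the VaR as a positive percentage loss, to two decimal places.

3.22

μ = (-3.1 + 0.39 + 1.04 + 2.63 + 2.39 + 1.86 + 1.19 + 1.33) / 8 = 7.730 / 8 = 0.9663%
Σ(r − μ)² = (-3.1 − 0.9663)² + (0.39 − 0.9663)² + … = 22.6482
sample σ = √(22.6482 / 7) = √3.2355 = 1.7987%
VaR = −(μ − z·σ) = −(0.9663 − 2.326 × 1.7987) = −(-3.2175) = 3.2175%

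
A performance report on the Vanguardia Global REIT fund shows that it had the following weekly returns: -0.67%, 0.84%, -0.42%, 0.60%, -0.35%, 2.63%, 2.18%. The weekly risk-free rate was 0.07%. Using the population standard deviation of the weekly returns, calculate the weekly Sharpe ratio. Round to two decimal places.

0.51

r̄ = (-0.67 + 0.84 − 0.42 + 0.6 − 0.35 + 2.63 + 2.18) / 7 = 0.6871%
Σ(r − r̄)² = (-0.67 − 0.6871)² + (0.84 − 0.6871)² + … = 10.1775
σ = √[10.1775 / 7] = 1.2058%
Sharpe = (r̄ − rf) / σ = (0.6871 − 0.07) / 1.2058 = 0.6171 / 1.2058 = 0.5118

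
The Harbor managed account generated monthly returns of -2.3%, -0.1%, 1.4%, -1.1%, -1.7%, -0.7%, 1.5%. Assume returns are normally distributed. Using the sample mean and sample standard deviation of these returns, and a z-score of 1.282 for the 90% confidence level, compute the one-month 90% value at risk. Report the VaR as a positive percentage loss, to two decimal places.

2.30

r̄ = (-2.3 − 0.1 + 1.4 − 1.1 − 1.7 − 0.7 + 1.5) / 7 = -3.00 / 7 = -0.4286%
Σ(r − r̄)² = (-2.3 − (-0.4286))² + (-0.1 − (-0.4286))² + (1.4 − (-0.4286))² + … = 12.8143
sample σ = √(12.8143 / 6) = √2.1357 = 1.4614%
VaR = −(r̄ − z·σ) = −(-0.4286 − 1.282 × 1.4614) = −(-2.3021) = 2.3021%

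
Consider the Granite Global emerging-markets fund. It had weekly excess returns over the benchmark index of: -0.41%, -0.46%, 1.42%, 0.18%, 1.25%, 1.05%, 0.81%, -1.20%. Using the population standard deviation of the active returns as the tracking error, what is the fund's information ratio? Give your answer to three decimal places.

μ = (-0.41 − 0.46 + 1.42 + 0.18 + 1.25 + 1.05 + 0.81 − 1.2) / 8 = 0.3300%
Σ(r − μ)² = (-0.41 − 0.3300)² + (-0.46 − 0.3300)² + … = 6.3184
population σ = √(6.3184 / 8) = √0.7898 = 0.8887%
IR = μ / tracking error = 0.3300 / 0.8887 = 0.3713

0.371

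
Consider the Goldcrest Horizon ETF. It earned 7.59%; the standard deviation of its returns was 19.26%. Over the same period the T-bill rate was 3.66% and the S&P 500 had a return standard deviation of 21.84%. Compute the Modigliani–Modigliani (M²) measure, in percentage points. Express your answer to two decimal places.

Sharpe = (Rp − Rf) / σp = (7.59% − 3.66%) / 19.26% = 0.2040
M² = Rf + Sharpe × σm = 3.66% + 0.2040 × 21.84% = 8.1154%

8.12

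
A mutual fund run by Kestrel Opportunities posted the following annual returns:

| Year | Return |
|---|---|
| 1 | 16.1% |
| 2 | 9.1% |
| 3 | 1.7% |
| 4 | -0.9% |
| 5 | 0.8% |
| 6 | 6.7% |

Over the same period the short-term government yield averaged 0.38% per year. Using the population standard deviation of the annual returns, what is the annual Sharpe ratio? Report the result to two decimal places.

0.89

Mean return r̄ = 33.50 / 6 = 5.5833%
Σ(r − r̄)² = (16.1 − 5.5833)² + (9.1 − 5.5833)² + … = 204.2083
σ = √[204.2083 / 6] = 5.8339%
Sharpe = (r̄ − rf) / σ = (5.5833 − 0.38) / 5.8339 = 5.2033 / 5.8339 = 0.8919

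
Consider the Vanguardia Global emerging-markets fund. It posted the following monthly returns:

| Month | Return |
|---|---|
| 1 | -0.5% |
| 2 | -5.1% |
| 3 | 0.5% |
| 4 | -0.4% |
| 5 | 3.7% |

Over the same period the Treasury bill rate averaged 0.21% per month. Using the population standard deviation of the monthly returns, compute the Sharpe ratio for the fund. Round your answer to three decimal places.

r̄ = (-0.5 − 5.1 + 0.5 − 0.4 + 3.7) / 5 = -1.80 / 5 = -0.3600%
Population σ = √[Σ(r − r̄)² / 5] = √[39.7120 / 5] = √7.9424 = 2.8182%
Sharpe = (r̄ − rf) / σ = (-0.3600 − 0.21) / 2.8182 = -0.5700 / 2.8182 = -0.2023

-0.202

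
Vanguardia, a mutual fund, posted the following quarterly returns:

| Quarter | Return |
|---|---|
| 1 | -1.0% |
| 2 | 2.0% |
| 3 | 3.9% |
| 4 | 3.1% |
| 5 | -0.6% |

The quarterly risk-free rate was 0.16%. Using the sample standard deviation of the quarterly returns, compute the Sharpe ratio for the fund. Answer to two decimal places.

0.60

μ = (-1 + 2 + 3.9 + 3.1 − 0.6) / 5 = 1.4800%
Σ(r − μ)² = (-1 − 1.4800)² + (2 − 1.4800)² + (3.9 − 1.4800)² + … = 19.2280
sample σ = √(19.2280 / 4) = √4.8070 = 2.1925%
Sharpe = (μ − rf) / σ = (1.4800 − 0.16) / 2.1925 = 1.3200 / 2.1925 = 0.6021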